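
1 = 1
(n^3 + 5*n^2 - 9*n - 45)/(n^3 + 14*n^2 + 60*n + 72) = (n^3 + 5*n^2 - 9*n - 45)/(n^3 + 14*n^2 + 60*n + 72)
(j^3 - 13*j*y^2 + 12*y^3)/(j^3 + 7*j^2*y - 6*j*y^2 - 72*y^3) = (j - y)/(j + 6*y)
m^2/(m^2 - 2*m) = m/(m - 2)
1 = 1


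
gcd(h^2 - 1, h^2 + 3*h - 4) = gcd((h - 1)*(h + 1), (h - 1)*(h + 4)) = h - 1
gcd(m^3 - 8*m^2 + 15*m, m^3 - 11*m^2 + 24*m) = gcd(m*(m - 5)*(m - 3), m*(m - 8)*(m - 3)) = m^2 - 3*m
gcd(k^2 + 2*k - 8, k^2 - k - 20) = k + 4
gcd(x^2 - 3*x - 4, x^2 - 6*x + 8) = x - 4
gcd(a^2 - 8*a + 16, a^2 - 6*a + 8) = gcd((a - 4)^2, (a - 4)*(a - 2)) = a - 4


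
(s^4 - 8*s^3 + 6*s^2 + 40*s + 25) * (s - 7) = s^5 - 15*s^4 + 62*s^3 - 2*s^2 - 255*s - 175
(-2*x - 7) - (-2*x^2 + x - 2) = 2*x^2 - 3*x - 5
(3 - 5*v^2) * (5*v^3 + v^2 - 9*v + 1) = -25*v^5 - 5*v^4 + 60*v^3 - 2*v^2 - 27*v + 3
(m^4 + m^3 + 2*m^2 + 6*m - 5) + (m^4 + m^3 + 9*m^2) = 2*m^4 + 2*m^3 + 11*m^2 + 6*m - 5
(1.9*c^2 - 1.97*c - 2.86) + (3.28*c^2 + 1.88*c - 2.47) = 5.18*c^2 - 0.0900000000000001*c - 5.33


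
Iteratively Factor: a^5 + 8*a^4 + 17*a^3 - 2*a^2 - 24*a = (a + 2)*(a^4 + 6*a^3 + 5*a^2 - 12*a) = a*(a + 2)*(a^3 + 6*a^2 + 5*a - 12) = a*(a + 2)*(a + 4)*(a^2 + 2*a - 3) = a*(a + 2)*(a + 3)*(a + 4)*(a - 1)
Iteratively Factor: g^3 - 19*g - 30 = (g + 2)*(g^2 - 2*g - 15) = (g + 2)*(g + 3)*(g - 5)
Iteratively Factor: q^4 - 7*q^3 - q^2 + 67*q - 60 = (q - 1)*(q^3 - 6*q^2 - 7*q + 60) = (q - 5)*(q - 1)*(q^2 - q - 12) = (q - 5)*(q - 1)*(q + 3)*(q - 4)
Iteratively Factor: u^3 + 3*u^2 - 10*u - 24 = (u + 4)*(u^2 - u - 6) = (u - 3)*(u + 4)*(u + 2)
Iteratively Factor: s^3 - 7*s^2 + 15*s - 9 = (s - 3)*(s^2 - 4*s + 3) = (s - 3)^2*(s - 1)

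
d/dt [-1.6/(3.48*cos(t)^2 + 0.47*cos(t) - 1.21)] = -(11.136*cos(t) + 0.752)*sin(t)/(3.48*cos(t)^2 + 0.47*cos(t) - 1.21)^2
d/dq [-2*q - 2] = -2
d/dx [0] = 0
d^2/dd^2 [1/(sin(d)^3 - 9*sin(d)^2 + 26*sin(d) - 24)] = (-9*sin(d)^6 + 99*sin(d)^5 - 364*sin(d)^4 + 342*sin(d)^3 + 830*sin(d)^2 - 1884*sin(d) + 920)/(sin(d)^3 - 9*sin(d)^2 + 26*sin(d) - 24)^3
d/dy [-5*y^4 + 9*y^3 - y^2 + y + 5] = -20*y^3 + 27*y^2 - 2*y + 1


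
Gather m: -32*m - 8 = -32*m - 8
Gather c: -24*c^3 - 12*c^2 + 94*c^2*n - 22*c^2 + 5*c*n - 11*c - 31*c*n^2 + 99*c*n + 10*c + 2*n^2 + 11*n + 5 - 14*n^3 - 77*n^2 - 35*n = -24*c^3 + c^2*(94*n - 34) + c*(-31*n^2 + 104*n - 1) - 14*n^3 - 75*n^2 - 24*n + 5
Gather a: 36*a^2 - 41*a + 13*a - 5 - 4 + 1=36*a^2 - 28*a - 8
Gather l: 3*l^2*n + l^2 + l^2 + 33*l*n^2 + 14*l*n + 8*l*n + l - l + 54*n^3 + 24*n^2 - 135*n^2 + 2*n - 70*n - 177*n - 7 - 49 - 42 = l^2*(3*n + 2) + l*(33*n^2 + 22*n) + 54*n^3 - 111*n^2 - 245*n - 98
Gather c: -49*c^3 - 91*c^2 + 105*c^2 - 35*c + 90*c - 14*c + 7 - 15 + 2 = -49*c^3 + 14*c^2 + 41*c - 6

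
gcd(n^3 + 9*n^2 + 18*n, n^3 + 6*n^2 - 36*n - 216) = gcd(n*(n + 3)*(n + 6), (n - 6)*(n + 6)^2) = n + 6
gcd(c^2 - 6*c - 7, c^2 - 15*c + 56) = c - 7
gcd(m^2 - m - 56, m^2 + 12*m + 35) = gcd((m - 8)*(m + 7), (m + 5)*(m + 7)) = m + 7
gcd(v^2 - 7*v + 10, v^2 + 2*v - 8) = v - 2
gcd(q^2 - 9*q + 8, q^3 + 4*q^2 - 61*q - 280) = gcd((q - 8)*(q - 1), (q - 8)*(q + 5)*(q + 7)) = q - 8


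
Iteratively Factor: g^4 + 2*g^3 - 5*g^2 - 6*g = (g + 1)*(g^3 + g^2 - 6*g) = (g - 2)*(g + 1)*(g^2 + 3*g) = g*(g - 2)*(g + 1)*(g + 3)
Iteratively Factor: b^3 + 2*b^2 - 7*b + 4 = (b + 4)*(b^2 - 2*b + 1) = (b - 1)*(b + 4)*(b - 1)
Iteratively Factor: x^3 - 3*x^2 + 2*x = (x - 1)*(x^2 - 2*x) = x*(x - 1)*(x - 2)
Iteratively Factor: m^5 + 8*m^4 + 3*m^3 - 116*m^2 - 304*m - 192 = (m + 4)*(m^4 + 4*m^3 - 13*m^2 - 64*m - 48) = (m + 3)*(m + 4)*(m^3 + m^2 - 16*m - 16) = (m + 1)*(m + 3)*(m + 4)*(m^2 - 16) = (m - 4)*(m + 1)*(m + 3)*(m + 4)*(m + 4)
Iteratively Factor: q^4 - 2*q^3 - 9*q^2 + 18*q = (q)*(q^3 - 2*q^2 - 9*q + 18) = q*(q - 2)*(q^2 - 9) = q*(q - 2)*(q + 3)*(q - 3)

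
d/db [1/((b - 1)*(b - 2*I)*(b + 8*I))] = (-(b - 1)*(b - 2*I) - (b - 1)*(b + 8*I) - (b - 2*I)*(b + 8*I))/((b - 1)^2*(b - 2*I)^2*(b + 8*I)^2)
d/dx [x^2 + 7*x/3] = 2*x + 7/3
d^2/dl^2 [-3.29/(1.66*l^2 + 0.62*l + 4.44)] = (18.131848*l^2 + 6.772136*l - 3.29*(3.32*l + 0.62)*(6.64*l + 1.24) + 48.497232)/(1.66*l^2 + 0.62*l + 4.44)^3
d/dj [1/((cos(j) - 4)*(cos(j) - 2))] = 2*(cos(j) - 3)*sin(j)/((cos(j) - 4)^2*(cos(j) - 2)^2)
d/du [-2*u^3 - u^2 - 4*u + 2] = -6*u^2 - 2*u - 4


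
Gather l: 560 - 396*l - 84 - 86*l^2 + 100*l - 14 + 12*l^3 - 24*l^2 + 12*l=12*l^3 - 110*l^2 - 284*l + 462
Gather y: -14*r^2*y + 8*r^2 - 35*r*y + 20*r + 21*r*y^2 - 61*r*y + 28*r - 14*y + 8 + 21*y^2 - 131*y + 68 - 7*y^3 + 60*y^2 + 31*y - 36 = 8*r^2 + 48*r - 7*y^3 + y^2*(21*r + 81) + y*(-14*r^2 - 96*r - 114) + 40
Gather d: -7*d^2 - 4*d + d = -7*d^2 - 3*d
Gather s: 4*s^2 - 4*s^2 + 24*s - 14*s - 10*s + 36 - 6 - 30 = 0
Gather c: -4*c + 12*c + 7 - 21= 8*c - 14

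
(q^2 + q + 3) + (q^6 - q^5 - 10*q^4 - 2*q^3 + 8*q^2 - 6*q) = q^6 - q^5 - 10*q^4 - 2*q^3 + 9*q^2 - 5*q + 3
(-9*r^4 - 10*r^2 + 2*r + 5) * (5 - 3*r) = 27*r^5 - 45*r^4 + 30*r^3 - 56*r^2 - 5*r + 25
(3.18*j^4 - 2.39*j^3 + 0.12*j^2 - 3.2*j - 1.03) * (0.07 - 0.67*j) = -2.1306*j^5 + 1.8239*j^4 - 0.2477*j^3 + 2.1524*j^2 + 0.4661*j - 0.0721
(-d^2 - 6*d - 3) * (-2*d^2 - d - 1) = 2*d^4 + 13*d^3 + 13*d^2 + 9*d + 3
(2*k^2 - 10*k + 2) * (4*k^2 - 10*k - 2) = 8*k^4 - 60*k^3 + 104*k^2 - 4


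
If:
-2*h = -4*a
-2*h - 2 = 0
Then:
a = -1/2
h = -1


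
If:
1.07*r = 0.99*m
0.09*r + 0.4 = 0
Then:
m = -4.80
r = -4.44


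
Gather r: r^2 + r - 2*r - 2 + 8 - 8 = r^2 - r - 2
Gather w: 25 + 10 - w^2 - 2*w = -w^2 - 2*w + 35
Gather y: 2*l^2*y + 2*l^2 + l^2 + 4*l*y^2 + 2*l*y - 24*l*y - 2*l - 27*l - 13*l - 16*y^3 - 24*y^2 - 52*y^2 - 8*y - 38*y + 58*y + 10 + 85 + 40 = 3*l^2 - 42*l - 16*y^3 + y^2*(4*l - 76) + y*(2*l^2 - 22*l + 12) + 135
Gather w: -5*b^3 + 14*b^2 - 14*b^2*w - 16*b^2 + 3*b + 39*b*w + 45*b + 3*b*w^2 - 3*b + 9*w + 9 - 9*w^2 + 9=-5*b^3 - 2*b^2 + 45*b + w^2*(3*b - 9) + w*(-14*b^2 + 39*b + 9) + 18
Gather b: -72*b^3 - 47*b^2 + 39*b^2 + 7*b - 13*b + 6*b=-72*b^3 - 8*b^2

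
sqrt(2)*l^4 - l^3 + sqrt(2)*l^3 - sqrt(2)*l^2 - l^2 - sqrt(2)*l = l*(l + 1)*(l - sqrt(2))*(sqrt(2)*l + 1)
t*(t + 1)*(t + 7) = t^3 + 8*t^2 + 7*t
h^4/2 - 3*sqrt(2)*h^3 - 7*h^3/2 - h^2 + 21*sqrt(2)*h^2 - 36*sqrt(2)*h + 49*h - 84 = (h/2 + sqrt(2)/2)*(h - 4)*(h - 3)*(h - 7*sqrt(2))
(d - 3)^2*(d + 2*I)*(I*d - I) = I*d^4 - 2*d^3 - 7*I*d^3 + 14*d^2 + 15*I*d^2 - 30*d - 9*I*d + 18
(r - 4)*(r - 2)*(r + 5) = r^3 - r^2 - 22*r + 40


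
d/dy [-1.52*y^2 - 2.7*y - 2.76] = -3.04*y - 2.7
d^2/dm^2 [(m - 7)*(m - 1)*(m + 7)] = 6*m - 2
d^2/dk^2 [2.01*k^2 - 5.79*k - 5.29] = 4.02000000000000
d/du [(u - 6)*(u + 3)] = 2*u - 3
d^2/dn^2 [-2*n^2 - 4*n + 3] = -4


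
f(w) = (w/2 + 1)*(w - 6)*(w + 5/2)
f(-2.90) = -1.60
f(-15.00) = -1706.25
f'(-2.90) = 5.96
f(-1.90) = -0.24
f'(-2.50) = 2.12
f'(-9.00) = 124.00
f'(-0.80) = -8.84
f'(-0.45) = -10.02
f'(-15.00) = 349.00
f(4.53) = -33.74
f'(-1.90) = -2.74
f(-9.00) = -341.25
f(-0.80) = -6.94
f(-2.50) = 0.00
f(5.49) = -15.26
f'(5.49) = 25.98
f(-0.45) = -10.25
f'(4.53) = 12.99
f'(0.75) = -11.28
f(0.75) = -23.46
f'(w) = (w/2 + 1)*(w - 6) + (w/2 + 1)*(w + 5/2) + (w - 6)*(w + 5/2)/2 = 3*w^2/2 - 3*w/2 - 11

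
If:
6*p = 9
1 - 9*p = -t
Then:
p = 3/2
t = 25/2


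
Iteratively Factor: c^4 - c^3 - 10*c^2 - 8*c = (c + 2)*(c^3 - 3*c^2 - 4*c) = (c - 4)*(c + 2)*(c^2 + c) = (c - 4)*(c + 1)*(c + 2)*(c)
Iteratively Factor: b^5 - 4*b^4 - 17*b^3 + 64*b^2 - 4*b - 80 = (b + 1)*(b^4 - 5*b^3 - 12*b^2 + 76*b - 80) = (b - 2)*(b + 1)*(b^3 - 3*b^2 - 18*b + 40) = (b - 2)^2*(b + 1)*(b^2 - b - 20) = (b - 2)^2*(b + 1)*(b + 4)*(b - 5)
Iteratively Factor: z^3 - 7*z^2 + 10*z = (z)*(z^2 - 7*z + 10) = z*(z - 2)*(z - 5)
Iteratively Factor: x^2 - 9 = (x + 3)*(x - 3)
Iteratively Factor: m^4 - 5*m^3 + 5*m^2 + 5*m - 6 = (m - 2)*(m^3 - 3*m^2 - m + 3) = (m - 2)*(m + 1)*(m^2 - 4*m + 3) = (m - 3)*(m - 2)*(m + 1)*(m - 1)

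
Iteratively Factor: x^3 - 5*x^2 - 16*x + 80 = (x - 4)*(x^2 - x - 20) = (x - 4)*(x + 4)*(x - 5)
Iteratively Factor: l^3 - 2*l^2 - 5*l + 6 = (l - 3)*(l^2 + l - 2) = (l - 3)*(l + 2)*(l - 1)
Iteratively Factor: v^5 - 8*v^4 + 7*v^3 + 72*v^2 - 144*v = (v + 3)*(v^4 - 11*v^3 + 40*v^2 - 48*v) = (v - 4)*(v + 3)*(v^3 - 7*v^2 + 12*v) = (v - 4)*(v - 3)*(v + 3)*(v^2 - 4*v) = v*(v - 4)*(v - 3)*(v + 3)*(v - 4)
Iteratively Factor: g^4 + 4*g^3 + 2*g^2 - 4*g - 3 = (g - 1)*(g^3 + 5*g^2 + 7*g + 3) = (g - 1)*(g + 3)*(g^2 + 2*g + 1) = (g - 1)*(g + 1)*(g + 3)*(g + 1)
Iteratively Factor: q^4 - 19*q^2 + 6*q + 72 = (q - 3)*(q^3 + 3*q^2 - 10*q - 24) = (q - 3)^2*(q^2 + 6*q + 8) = (q - 3)^2*(q + 2)*(q + 4)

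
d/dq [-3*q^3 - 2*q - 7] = -9*q^2 - 2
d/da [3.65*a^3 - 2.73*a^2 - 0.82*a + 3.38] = 10.95*a^2 - 5.46*a - 0.82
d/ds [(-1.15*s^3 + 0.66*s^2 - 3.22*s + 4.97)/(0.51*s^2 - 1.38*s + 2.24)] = (-0.5865*s^4 + 3.174*s^3 - 6.9966*s^2 - 2.1126*s - 0.354200000000002)/(0.2601*s^4 - 1.4076*s^3 + 4.1892*s^2 - 6.1824*s + 5.0176)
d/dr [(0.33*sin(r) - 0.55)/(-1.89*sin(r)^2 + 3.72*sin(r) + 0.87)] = (0.6237*sin(r)^2 - 2.079*sin(r) + 2.3331)*cos(r)/(3.5721*sin(r)^4 - 14.0616*sin(r)^3 + 10.5498*sin(r)^2 + 6.4728*sin(r) + 0.7569)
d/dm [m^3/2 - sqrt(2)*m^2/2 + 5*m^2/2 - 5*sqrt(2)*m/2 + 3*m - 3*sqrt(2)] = 3*m^2/2 - sqrt(2)*m + 5*m - 5*sqrt(2)/2 + 3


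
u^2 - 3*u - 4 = (u - 4)*(u + 1)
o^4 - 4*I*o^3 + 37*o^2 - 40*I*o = o*(o - 8*I)*(o - I)*(o + 5*I)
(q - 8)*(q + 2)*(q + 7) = q^3 + q^2 - 58*q - 112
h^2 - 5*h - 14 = (h - 7)*(h + 2)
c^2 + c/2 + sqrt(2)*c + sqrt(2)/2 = (c + 1/2)*(c + sqrt(2))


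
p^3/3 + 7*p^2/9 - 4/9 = (p/3 + 1/3)*(p - 2/3)*(p + 2)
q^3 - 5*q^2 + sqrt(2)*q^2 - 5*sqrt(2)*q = q*(q - 5)*(q + sqrt(2))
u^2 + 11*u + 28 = (u + 4)*(u + 7)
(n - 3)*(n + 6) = n^2 + 3*n - 18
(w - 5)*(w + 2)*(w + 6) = w^3 + 3*w^2 - 28*w - 60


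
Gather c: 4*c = 4*c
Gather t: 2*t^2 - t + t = 2*t^2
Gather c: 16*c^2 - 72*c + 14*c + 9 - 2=16*c^2 - 58*c + 7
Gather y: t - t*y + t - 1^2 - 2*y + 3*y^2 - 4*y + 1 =2*t + 3*y^2 + y*(-t - 6)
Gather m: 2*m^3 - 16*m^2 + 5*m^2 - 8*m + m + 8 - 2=2*m^3 - 11*m^2 - 7*m + 6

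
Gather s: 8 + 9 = 17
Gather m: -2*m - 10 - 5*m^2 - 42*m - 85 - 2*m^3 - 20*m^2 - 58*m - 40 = -2*m^3 - 25*m^2 - 102*m - 135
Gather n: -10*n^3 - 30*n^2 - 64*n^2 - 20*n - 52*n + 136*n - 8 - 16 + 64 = -10*n^3 - 94*n^2 + 64*n + 40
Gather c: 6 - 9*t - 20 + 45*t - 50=36*t - 64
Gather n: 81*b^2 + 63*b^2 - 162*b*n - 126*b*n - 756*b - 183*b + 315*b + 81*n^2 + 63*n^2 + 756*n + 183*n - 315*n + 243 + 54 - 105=144*b^2 - 624*b + 144*n^2 + n*(624 - 288*b) + 192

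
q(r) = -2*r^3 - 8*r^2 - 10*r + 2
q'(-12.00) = -682.00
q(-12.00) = 2426.00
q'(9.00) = -640.00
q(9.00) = -2194.00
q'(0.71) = -24.38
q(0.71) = -9.85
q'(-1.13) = 0.42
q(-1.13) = 5.97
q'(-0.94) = -0.26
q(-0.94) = 5.99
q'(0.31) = -15.54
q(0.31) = -1.93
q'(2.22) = -75.09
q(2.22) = -81.51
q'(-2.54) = -8.07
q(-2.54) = 8.56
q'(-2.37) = -5.78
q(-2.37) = 7.39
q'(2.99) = -111.48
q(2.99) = -152.88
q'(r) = -6*r^2 - 16*r - 10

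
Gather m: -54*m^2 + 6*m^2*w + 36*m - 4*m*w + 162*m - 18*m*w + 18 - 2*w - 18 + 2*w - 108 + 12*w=m^2*(6*w - 54) + m*(198 - 22*w) + 12*w - 108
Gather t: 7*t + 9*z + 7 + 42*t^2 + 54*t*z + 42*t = 42*t^2 + t*(54*z + 49) + 9*z + 7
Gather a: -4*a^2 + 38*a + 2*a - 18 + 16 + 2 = -4*a^2 + 40*a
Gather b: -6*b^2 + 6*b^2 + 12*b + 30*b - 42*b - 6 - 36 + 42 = 0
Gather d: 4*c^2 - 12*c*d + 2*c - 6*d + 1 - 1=4*c^2 + 2*c + d*(-12*c - 6)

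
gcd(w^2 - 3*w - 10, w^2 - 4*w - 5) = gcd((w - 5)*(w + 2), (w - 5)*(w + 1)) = w - 5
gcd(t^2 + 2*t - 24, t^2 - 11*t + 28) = t - 4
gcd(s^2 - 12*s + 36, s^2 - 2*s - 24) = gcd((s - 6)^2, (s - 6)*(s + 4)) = s - 6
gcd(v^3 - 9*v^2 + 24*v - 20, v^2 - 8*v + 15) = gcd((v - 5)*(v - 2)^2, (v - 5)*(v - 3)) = v - 5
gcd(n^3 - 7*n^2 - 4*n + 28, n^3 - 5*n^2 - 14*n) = n^2 - 5*n - 14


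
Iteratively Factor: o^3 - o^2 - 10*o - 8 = (o + 2)*(o^2 - 3*o - 4) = (o - 4)*(o + 2)*(o + 1)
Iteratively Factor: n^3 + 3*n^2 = (n + 3)*(n^2) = n*(n + 3)*(n)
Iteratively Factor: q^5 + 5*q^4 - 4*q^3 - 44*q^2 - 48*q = (q + 2)*(q^4 + 3*q^3 - 10*q^2 - 24*q) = (q - 3)*(q + 2)*(q^3 + 6*q^2 + 8*q) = (q - 3)*(q + 2)^2*(q^2 + 4*q) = q*(q - 3)*(q + 2)^2*(q + 4)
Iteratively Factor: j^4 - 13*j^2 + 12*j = (j - 1)*(j^3 + j^2 - 12*j) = (j - 3)*(j - 1)*(j^2 + 4*j) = j*(j - 3)*(j - 1)*(j + 4)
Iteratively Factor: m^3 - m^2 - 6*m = (m)*(m^2 - m - 6) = m*(m + 2)*(m - 3)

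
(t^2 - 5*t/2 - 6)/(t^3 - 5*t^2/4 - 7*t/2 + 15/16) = 8*(t - 4)/(8*t^2 - 22*t + 5)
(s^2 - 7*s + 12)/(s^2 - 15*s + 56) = (s^2 - 7*s + 12)/(s^2 - 15*s + 56)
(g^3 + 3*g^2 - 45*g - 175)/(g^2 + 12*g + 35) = (g^2 - 2*g - 35)/(g + 7)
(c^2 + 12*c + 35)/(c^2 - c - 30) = (c + 7)/(c - 6)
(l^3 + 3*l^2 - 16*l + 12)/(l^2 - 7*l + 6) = (l^2 + 4*l - 12)/(l - 6)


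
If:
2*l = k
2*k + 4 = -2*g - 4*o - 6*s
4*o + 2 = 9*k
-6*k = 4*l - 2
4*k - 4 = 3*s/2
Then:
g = 29/8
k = 1/4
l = 1/8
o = 1/16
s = -2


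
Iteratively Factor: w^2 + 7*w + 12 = (w + 4)*(w + 3)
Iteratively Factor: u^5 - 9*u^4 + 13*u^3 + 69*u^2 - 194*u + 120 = (u - 2)*(u^4 - 7*u^3 - u^2 + 67*u - 60) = (u - 2)*(u - 1)*(u^3 - 6*u^2 - 7*u + 60) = (u - 5)*(u - 2)*(u - 1)*(u^2 - u - 12) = (u - 5)*(u - 2)*(u - 1)*(u + 3)*(u - 4)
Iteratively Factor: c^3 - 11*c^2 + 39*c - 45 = (c - 5)*(c^2 - 6*c + 9) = (c - 5)*(c - 3)*(c - 3)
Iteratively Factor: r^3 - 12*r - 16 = (r + 2)*(r^2 - 2*r - 8) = (r - 4)*(r + 2)*(r + 2)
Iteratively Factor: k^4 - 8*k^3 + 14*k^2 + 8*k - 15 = (k - 5)*(k^3 - 3*k^2 - k + 3) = (k - 5)*(k + 1)*(k^2 - 4*k + 3) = (k - 5)*(k - 1)*(k + 1)*(k - 3)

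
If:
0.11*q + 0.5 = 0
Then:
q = -4.55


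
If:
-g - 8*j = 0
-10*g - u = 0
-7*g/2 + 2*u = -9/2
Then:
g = 9/47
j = -9/376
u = -90/47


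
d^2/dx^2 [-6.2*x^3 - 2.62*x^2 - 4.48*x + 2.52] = -37.2*x - 5.24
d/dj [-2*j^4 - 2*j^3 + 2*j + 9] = -8*j^3 - 6*j^2 + 2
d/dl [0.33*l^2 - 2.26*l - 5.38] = 0.66*l - 2.26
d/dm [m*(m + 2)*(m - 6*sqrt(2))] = 3*m^2 - 12*sqrt(2)*m + 4*m - 12*sqrt(2)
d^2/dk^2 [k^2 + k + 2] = 2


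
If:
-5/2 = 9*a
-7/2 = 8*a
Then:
No Solution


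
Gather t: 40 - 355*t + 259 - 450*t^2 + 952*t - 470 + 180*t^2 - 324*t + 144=-270*t^2 + 273*t - 27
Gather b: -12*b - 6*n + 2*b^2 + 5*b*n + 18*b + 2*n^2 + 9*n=2*b^2 + b*(5*n + 6) + 2*n^2 + 3*n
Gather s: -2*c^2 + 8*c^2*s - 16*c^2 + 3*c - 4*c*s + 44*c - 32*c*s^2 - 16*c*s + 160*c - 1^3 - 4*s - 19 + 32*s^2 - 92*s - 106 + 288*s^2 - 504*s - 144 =-18*c^2 + 207*c + s^2*(320 - 32*c) + s*(8*c^2 - 20*c - 600) - 270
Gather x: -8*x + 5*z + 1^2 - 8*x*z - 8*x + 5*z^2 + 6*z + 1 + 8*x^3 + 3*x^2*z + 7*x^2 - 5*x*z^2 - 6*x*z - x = 8*x^3 + x^2*(3*z + 7) + x*(-5*z^2 - 14*z - 17) + 5*z^2 + 11*z + 2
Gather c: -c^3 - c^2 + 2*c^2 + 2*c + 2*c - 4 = -c^3 + c^2 + 4*c - 4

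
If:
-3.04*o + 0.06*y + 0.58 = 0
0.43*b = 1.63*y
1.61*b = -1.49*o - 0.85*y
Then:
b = -0.15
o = 0.19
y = -0.04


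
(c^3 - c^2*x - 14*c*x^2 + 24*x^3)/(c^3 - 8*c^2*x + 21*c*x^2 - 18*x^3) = (-c - 4*x)/(-c + 3*x)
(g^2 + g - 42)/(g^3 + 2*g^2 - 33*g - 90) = (g + 7)/(g^2 + 8*g + 15)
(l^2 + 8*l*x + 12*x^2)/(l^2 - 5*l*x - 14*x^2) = (-l - 6*x)/(-l + 7*x)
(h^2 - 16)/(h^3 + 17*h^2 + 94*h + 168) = (h - 4)/(h^2 + 13*h + 42)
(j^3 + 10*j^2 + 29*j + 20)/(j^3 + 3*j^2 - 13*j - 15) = (j + 4)/(j - 3)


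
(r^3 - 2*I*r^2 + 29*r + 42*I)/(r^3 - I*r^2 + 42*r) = (r^2 + 5*I*r - 6)/(r*(r + 6*I))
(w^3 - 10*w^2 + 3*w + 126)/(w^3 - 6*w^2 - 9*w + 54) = (w - 7)/(w - 3)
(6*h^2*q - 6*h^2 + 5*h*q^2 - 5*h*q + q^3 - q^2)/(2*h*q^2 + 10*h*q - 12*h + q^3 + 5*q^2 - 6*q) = (3*h + q)/(q + 6)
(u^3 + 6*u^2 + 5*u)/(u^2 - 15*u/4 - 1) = 4*u*(u^2 + 6*u + 5)/(4*u^2 - 15*u - 4)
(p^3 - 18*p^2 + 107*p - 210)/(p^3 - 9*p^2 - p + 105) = (p - 6)/(p + 3)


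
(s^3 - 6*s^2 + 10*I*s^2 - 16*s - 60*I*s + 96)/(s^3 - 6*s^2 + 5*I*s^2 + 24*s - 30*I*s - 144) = (s + 2*I)/(s - 3*I)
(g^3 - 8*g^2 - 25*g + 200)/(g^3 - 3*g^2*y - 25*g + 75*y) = (8 - g)/(-g + 3*y)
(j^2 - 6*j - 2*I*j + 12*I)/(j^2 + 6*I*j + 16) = (j - 6)/(j + 8*I)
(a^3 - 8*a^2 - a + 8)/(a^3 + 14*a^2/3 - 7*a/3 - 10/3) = 3*(a^2 - 7*a - 8)/(3*a^2 + 17*a + 10)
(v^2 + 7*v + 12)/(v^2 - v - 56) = (v^2 + 7*v + 12)/(v^2 - v - 56)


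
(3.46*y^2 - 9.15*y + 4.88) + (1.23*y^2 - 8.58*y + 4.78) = 4.69*y^2 - 17.73*y + 9.66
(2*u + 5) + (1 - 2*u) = 6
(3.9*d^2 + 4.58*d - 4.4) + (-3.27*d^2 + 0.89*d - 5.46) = 0.63*d^2 + 5.47*d - 9.86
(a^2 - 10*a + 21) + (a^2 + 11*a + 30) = 2*a^2 + a + 51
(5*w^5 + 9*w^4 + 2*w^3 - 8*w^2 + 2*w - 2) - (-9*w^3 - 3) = 5*w^5 + 9*w^4 + 11*w^3 - 8*w^2 + 2*w + 1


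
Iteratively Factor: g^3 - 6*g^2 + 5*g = (g - 5)*(g^2 - g) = g*(g - 5)*(g - 1)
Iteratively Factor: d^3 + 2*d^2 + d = (d)*(d^2 + 2*d + 1) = d*(d + 1)*(d + 1)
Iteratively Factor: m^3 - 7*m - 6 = (m - 3)*(m^2 + 3*m + 2) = (m - 3)*(m + 1)*(m + 2)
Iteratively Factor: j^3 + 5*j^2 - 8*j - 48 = (j + 4)*(j^2 + j - 12) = (j - 3)*(j + 4)*(j + 4)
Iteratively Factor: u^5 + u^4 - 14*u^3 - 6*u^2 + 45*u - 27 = (u + 3)*(u^4 - 2*u^3 - 8*u^2 + 18*u - 9) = (u - 1)*(u + 3)*(u^3 - u^2 - 9*u + 9) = (u - 1)^2*(u + 3)*(u^2 - 9) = (u - 1)^2*(u + 3)^2*(u - 3)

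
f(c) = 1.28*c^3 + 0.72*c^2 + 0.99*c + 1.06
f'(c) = 3.84*c^2 + 1.44*c + 0.99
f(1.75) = 11.86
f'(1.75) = 15.27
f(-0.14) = 0.93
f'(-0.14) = 0.86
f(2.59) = 30.69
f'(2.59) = 30.48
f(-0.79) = 0.10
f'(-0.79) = 2.25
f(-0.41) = 0.69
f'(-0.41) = 1.05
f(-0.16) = 0.91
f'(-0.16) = 0.86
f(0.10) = 1.17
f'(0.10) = 1.17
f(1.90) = 14.32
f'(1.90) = 17.59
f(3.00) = 45.07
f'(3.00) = 39.87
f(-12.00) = -2118.98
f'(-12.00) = 536.67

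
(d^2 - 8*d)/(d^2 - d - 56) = d/(d + 7)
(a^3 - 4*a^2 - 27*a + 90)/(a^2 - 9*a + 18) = a + 5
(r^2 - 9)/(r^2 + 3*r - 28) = (r^2 - 9)/(r^2 + 3*r - 28)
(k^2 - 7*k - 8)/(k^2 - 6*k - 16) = (k + 1)/(k + 2)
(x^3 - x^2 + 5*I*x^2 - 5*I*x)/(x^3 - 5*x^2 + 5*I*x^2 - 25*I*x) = (x - 1)/(x - 5)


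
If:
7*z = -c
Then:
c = -7*z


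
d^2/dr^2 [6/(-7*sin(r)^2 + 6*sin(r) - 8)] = 12*(98*sin(r)^4 - 63*sin(r)^3 - 241*sin(r)^2 + 150*sin(r) + 20)/(7*sin(r)^2 - 6*sin(r) + 8)^3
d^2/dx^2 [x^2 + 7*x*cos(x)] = -7*x*cos(x) - 14*sin(x) + 2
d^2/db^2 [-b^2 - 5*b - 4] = -2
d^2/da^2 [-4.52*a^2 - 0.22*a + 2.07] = -9.04000000000000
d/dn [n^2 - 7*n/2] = 2*n - 7/2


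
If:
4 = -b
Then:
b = -4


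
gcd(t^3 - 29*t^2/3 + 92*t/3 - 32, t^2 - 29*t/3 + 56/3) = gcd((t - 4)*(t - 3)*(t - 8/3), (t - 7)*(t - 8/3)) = t - 8/3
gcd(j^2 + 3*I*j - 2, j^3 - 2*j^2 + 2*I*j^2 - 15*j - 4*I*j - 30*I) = j + 2*I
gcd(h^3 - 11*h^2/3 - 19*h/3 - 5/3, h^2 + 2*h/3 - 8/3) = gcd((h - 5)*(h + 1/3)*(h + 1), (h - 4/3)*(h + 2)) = 1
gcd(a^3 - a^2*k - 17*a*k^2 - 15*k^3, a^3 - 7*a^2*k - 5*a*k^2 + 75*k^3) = a^2 - 2*a*k - 15*k^2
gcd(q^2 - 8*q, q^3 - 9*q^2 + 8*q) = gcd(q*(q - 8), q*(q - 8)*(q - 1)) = q^2 - 8*q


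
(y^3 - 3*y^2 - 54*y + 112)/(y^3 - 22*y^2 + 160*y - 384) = (y^2 + 5*y - 14)/(y^2 - 14*y + 48)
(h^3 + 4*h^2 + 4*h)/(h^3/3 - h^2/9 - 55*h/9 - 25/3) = 9*h*(h^2 + 4*h + 4)/(3*h^3 - h^2 - 55*h - 75)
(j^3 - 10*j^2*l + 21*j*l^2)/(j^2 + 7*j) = (j^2 - 10*j*l + 21*l^2)/(j + 7)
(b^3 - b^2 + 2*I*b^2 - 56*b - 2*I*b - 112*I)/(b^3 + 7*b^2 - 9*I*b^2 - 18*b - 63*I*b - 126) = (b^2 + 2*b*(-4 + I) - 16*I)/(b^2 - 9*I*b - 18)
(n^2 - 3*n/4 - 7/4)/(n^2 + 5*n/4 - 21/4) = (n + 1)/(n + 3)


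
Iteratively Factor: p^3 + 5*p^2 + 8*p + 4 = (p + 2)*(p^2 + 3*p + 2) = (p + 1)*(p + 2)*(p + 2)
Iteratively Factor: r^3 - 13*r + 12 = (r + 4)*(r^2 - 4*r + 3) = (r - 3)*(r + 4)*(r - 1)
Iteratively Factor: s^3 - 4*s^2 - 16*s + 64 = (s - 4)*(s^2 - 16) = (s - 4)*(s + 4)*(s - 4)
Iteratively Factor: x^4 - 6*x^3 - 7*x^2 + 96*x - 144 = (x + 4)*(x^3 - 10*x^2 + 33*x - 36) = (x - 3)*(x + 4)*(x^2 - 7*x + 12) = (x - 3)^2*(x + 4)*(x - 4)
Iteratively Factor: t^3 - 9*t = (t + 3)*(t^2 - 3*t) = t*(t + 3)*(t - 3)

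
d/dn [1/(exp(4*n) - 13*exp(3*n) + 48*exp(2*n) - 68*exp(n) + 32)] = (-4*exp(3*n) + 39*exp(2*n) - 96*exp(n) + 68)*exp(n)/(exp(4*n) - 13*exp(3*n) + 48*exp(2*n) - 68*exp(n) + 32)^2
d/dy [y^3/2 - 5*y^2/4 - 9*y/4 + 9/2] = 3*y^2/2 - 5*y/2 - 9/4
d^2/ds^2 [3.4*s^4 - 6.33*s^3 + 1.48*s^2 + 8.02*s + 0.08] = 40.8*s^2 - 37.98*s + 2.96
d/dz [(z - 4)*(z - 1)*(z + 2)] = 3*z^2 - 6*z - 6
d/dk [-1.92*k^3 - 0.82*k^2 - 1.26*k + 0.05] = -5.76*k^2 - 1.64*k - 1.26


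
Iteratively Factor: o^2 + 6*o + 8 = (o + 2)*(o + 4)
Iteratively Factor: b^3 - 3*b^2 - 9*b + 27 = (b - 3)*(b^2 - 9) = (b - 3)*(b + 3)*(b - 3)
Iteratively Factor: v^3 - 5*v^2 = (v)*(v^2 - 5*v) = v^2*(v - 5)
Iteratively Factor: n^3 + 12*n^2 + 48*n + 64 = (n + 4)*(n^2 + 8*n + 16) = (n + 4)^2*(n + 4)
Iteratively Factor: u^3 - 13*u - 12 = (u - 4)*(u^2 + 4*u + 3) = (u - 4)*(u + 1)*(u + 3)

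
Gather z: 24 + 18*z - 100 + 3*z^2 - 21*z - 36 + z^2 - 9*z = 4*z^2 - 12*z - 112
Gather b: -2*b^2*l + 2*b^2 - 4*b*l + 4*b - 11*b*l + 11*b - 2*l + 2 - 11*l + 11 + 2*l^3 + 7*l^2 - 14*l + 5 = b^2*(2 - 2*l) + b*(15 - 15*l) + 2*l^3 + 7*l^2 - 27*l + 18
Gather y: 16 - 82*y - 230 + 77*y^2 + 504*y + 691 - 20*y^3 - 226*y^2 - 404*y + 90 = -20*y^3 - 149*y^2 + 18*y + 567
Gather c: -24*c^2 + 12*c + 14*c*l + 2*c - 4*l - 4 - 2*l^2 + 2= -24*c^2 + c*(14*l + 14) - 2*l^2 - 4*l - 2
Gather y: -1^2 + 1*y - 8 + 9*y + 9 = 10*y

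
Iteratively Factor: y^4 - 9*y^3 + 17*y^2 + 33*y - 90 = (y - 5)*(y^3 - 4*y^2 - 3*y + 18) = (y - 5)*(y - 3)*(y^2 - y - 6) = (y - 5)*(y - 3)^2*(y + 2)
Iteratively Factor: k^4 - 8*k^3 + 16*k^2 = (k)*(k^3 - 8*k^2 + 16*k) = k*(k - 4)*(k^2 - 4*k) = k^2*(k - 4)*(k - 4)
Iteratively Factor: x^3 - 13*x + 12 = (x + 4)*(x^2 - 4*x + 3) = (x - 3)*(x + 4)*(x - 1)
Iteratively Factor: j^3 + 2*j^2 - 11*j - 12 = (j - 3)*(j^2 + 5*j + 4) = (j - 3)*(j + 4)*(j + 1)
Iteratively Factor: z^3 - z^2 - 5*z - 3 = (z - 3)*(z^2 + 2*z + 1) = (z - 3)*(z + 1)*(z + 1)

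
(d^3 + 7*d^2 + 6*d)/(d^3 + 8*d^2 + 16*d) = (d^2 + 7*d + 6)/(d^2 + 8*d + 16)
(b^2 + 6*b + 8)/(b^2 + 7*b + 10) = (b + 4)/(b + 5)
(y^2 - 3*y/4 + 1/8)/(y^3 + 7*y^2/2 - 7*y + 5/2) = (y - 1/4)/(y^2 + 4*y - 5)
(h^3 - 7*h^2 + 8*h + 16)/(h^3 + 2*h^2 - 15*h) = (h^3 - 7*h^2 + 8*h + 16)/(h*(h^2 + 2*h - 15))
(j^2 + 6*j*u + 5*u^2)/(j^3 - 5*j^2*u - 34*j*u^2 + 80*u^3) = (j + u)/(j^2 - 10*j*u + 16*u^2)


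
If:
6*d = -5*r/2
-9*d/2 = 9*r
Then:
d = 0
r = 0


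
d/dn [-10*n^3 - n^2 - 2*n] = -30*n^2 - 2*n - 2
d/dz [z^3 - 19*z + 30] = 3*z^2 - 19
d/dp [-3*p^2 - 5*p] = -6*p - 5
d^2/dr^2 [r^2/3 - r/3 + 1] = 2/3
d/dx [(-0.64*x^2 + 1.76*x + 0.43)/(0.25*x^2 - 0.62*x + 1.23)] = (-0.0431999999999999*x^2 - 1.7894*x + 2.4314)/(0.0625*x^4 - 0.31*x^3 + 0.9994*x^2 - 1.5252*x + 1.5129)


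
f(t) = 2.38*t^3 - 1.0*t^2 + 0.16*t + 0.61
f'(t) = 7.14*t^2 - 2.0*t + 0.16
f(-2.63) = -50.02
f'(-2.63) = 54.81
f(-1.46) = -9.16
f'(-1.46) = 18.30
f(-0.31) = 0.39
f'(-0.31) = 1.47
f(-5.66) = -463.88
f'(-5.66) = 240.21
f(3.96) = 133.36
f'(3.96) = 104.21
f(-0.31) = 0.39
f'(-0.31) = 1.47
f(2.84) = 47.52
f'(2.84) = 52.07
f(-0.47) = 0.07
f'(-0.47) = 2.68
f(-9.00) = -1816.85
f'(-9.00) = 596.50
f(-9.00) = -1816.85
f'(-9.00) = 596.50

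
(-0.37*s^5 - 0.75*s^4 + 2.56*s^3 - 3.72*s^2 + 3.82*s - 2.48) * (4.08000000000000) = -1.5096*s^5 - 3.06*s^4 + 10.4448*s^3 - 15.1776*s^2 + 15.5856*s - 10.1184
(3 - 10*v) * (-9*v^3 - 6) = 90*v^4 - 27*v^3 + 60*v - 18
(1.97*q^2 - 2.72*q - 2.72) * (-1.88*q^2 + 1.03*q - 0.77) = -3.7036*q^4 + 7.1427*q^3 + 0.7951*q^2 - 0.7072*q + 2.0944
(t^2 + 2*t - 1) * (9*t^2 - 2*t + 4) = 9*t^4 + 16*t^3 - 9*t^2 + 10*t - 4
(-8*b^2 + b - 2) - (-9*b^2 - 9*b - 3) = b^2 + 10*b + 1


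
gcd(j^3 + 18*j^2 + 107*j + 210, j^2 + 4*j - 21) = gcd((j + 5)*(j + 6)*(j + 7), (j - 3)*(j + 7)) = j + 7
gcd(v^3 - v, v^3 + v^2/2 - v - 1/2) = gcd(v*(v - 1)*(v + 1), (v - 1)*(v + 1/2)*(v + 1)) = v^2 - 1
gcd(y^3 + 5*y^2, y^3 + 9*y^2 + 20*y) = y^2 + 5*y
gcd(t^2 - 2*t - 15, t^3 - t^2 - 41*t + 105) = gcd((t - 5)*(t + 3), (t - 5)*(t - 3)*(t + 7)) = t - 5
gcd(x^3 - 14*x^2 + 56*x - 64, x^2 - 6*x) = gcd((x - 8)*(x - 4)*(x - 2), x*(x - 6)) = 1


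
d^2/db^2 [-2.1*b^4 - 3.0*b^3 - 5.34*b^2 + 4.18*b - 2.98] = -25.2*b^2 - 18.0*b - 10.68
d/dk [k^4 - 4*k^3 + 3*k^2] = 2*k*(2*k^2 - 6*k + 3)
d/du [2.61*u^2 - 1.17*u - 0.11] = 5.22*u - 1.17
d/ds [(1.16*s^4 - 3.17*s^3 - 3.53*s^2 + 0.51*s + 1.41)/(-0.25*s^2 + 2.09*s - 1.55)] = (-0.58*s^5 + 8.0657*s^4 - 20.4426*s^3 + 7.4903*s^2 + 11.648*s - 3.7374)/(0.0625*s^4 - 1.045*s^3 + 5.1431*s^2 - 6.479*s + 2.4025)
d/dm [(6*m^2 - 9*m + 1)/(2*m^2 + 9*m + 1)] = 2*(36*m^2 + 4*m - 9)/(4*m^4 + 36*m^3 + 85*m^2 + 18*m + 1)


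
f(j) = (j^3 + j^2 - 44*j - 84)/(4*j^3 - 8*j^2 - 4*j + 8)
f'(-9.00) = -0.02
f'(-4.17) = -0.07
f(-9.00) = 0.10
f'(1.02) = -39360.71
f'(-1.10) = 164.48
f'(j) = (-12*j^2 + 16*j + 4)*(j^3 + j^2 - 44*j - 84)/(4*j^3 - 8*j^2 - 4*j + 8)^2 + (3*j^2 + 2*j - 44)/(4*j^3 - 8*j^2 - 4*j + 8)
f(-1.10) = 13.72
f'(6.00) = 0.24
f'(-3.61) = -0.07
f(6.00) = -0.17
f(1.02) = 800.53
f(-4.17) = -0.11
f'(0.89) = -1290.36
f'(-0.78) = 31.19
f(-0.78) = -11.38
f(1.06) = 276.13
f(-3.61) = -0.15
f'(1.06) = -4359.52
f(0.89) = -131.80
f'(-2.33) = 0.23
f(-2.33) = -0.15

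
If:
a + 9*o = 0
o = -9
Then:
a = 81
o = -9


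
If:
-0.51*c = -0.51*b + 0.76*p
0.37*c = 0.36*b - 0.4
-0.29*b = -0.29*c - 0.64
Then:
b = 41.66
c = 39.45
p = 1.48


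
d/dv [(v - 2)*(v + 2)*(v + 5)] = 3*v^2 + 10*v - 4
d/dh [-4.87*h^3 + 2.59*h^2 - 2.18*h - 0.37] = -14.61*h^2 + 5.18*h - 2.18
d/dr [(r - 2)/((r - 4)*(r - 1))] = (-r^2 + 4*r - 6)/(r^4 - 10*r^3 + 33*r^2 - 40*r + 16)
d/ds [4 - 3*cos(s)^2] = 3*sin(2*s)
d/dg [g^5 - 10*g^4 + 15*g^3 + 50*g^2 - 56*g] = 5*g^4 - 40*g^3 + 45*g^2 + 100*g - 56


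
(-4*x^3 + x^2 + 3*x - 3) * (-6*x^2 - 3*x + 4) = 24*x^5 + 6*x^4 - 37*x^3 + 13*x^2 + 21*x - 12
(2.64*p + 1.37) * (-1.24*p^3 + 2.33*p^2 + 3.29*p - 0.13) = -3.2736*p^4 + 4.4524*p^3 + 11.8777*p^2 + 4.1641*p - 0.1781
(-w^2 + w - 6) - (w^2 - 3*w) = -2*w^2 + 4*w - 6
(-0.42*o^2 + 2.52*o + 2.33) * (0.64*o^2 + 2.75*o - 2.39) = -0.2688*o^4 + 0.4578*o^3 + 9.425*o^2 + 0.3847*o - 5.5687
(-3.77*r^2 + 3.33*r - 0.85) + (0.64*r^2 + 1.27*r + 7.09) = -3.13*r^2 + 4.6*r + 6.24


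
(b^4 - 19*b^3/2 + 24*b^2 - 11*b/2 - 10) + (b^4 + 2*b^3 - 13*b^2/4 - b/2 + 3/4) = 2*b^4 - 15*b^3/2 + 83*b^2/4 - 6*b - 37/4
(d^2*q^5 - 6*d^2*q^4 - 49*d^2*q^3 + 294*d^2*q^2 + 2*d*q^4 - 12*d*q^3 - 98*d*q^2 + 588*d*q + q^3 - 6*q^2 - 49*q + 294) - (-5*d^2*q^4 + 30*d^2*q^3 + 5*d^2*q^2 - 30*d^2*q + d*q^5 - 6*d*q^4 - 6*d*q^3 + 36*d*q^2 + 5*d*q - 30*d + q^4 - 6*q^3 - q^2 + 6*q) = d^2*q^5 - d^2*q^4 - 79*d^2*q^3 + 289*d^2*q^2 + 30*d^2*q - d*q^5 + 8*d*q^4 - 6*d*q^3 - 134*d*q^2 + 583*d*q + 30*d - q^4 + 7*q^3 - 5*q^2 - 55*q + 294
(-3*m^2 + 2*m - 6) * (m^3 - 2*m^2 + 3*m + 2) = -3*m^5 + 8*m^4 - 19*m^3 + 12*m^2 - 14*m - 12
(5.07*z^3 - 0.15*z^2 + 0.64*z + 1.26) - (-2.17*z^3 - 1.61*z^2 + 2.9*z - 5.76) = 7.24*z^3 + 1.46*z^2 - 2.26*z + 7.02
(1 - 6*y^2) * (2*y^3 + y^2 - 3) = -12*y^5 - 6*y^4 + 2*y^3 + 19*y^2 - 3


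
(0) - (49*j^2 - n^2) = -49*j^2 + n^2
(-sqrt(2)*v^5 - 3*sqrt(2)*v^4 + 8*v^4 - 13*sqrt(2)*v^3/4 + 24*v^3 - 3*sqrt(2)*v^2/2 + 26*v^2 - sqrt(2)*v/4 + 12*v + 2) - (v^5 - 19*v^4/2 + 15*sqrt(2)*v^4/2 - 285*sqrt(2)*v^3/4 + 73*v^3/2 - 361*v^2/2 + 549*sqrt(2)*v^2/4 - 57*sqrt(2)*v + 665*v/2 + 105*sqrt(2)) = -sqrt(2)*v^5 - v^5 - 21*sqrt(2)*v^4/2 + 35*v^4/2 - 25*v^3/2 + 68*sqrt(2)*v^3 - 555*sqrt(2)*v^2/4 + 413*v^2/2 - 641*v/2 + 227*sqrt(2)*v/4 - 105*sqrt(2) + 2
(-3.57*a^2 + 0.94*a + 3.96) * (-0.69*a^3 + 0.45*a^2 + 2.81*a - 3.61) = 2.4633*a^5 - 2.2551*a^4 - 12.3411*a^3 + 17.3111*a^2 + 7.7342*a - 14.2956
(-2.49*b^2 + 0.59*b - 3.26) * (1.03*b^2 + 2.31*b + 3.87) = -2.5647*b^4 - 5.1442*b^3 - 11.6312*b^2 - 5.2473*b - 12.6162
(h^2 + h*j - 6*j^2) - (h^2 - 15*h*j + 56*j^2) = 16*h*j - 62*j^2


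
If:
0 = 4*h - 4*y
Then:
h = y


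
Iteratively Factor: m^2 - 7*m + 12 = (m - 4)*(m - 3)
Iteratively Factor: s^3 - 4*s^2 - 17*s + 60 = (s + 4)*(s^2 - 8*s + 15) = (s - 5)*(s + 4)*(s - 3)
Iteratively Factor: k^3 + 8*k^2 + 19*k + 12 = (k + 1)*(k^2 + 7*k + 12) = (k + 1)*(k + 4)*(k + 3)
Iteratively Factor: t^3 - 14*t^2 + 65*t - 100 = (t - 4)*(t^2 - 10*t + 25) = (t - 5)*(t - 4)*(t - 5)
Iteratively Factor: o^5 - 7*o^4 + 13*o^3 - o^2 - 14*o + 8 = (o - 4)*(o^4 - 3*o^3 + o^2 + 3*o - 2) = (o - 4)*(o - 2)*(o^3 - o^2 - o + 1) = (o - 4)*(o - 2)*(o - 1)*(o^2 - 1) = (o - 4)*(o - 2)*(o - 1)^2*(o + 1)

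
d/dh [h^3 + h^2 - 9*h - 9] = 3*h^2 + 2*h - 9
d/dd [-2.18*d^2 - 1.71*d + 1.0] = -4.36*d - 1.71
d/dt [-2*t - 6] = -2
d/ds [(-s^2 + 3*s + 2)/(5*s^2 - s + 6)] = 2*(-7*s^2 - 16*s + 10)/(25*s^4 - 10*s^3 + 61*s^2 - 12*s + 36)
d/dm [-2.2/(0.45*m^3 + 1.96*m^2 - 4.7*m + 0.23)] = (2.97*m^2 + 8.624*m - 10.34)/(0.45*m^3 + 1.96*m^2 - 4.7*m + 0.23)^2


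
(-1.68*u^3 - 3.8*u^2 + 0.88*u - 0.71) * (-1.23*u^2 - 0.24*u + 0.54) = 2.0664*u^5 + 5.0772*u^4 - 1.0776*u^3 - 1.3899*u^2 + 0.6456*u - 0.3834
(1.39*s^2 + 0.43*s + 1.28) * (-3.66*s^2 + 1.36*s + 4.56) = -5.0874*s^4 + 0.3166*s^3 + 2.2384*s^2 + 3.7016*s + 5.8368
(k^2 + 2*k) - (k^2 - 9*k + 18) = 11*k - 18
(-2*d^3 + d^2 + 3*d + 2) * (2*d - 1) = -4*d^4 + 4*d^3 + 5*d^2 + d - 2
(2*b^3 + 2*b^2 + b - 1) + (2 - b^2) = 2*b^3 + b^2 + b + 1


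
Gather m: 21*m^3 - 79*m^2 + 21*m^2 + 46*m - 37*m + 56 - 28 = 21*m^3 - 58*m^2 + 9*m + 28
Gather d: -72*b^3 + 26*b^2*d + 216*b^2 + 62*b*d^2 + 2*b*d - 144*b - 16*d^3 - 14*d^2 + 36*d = -72*b^3 + 216*b^2 - 144*b - 16*d^3 + d^2*(62*b - 14) + d*(26*b^2 + 2*b + 36)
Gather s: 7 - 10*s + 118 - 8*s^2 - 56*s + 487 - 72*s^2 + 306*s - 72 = -80*s^2 + 240*s + 540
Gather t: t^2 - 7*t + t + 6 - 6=t^2 - 6*t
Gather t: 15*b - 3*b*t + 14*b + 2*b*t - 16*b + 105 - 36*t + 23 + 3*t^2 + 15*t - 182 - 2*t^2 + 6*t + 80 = 13*b + t^2 + t*(-b - 15) + 26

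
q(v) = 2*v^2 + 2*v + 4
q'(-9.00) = -34.00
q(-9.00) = 148.00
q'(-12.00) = -46.00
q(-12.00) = 268.00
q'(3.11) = 14.44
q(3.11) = 29.56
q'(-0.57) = -0.28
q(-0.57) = 3.51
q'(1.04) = 6.16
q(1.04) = 8.24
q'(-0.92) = -1.68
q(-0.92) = 3.85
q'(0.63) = 4.52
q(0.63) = 6.05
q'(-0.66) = -0.64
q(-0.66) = 3.55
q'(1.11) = 6.44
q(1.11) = 8.68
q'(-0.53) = -0.12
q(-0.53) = 3.50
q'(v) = 4*v + 2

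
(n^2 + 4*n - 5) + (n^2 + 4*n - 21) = 2*n^2 + 8*n - 26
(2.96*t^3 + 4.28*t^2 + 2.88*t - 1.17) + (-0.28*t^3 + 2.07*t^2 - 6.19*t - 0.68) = 2.68*t^3 + 6.35*t^2 - 3.31*t - 1.85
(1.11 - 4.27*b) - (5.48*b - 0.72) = 1.83 - 9.75*b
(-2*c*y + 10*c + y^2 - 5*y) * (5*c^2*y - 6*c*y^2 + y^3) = -10*c^3*y^2 + 50*c^3*y + 17*c^2*y^3 - 85*c^2*y^2 - 8*c*y^4 + 40*c*y^3 + y^5 - 5*y^4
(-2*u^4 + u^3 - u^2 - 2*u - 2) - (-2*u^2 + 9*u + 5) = -2*u^4 + u^3 + u^2 - 11*u - 7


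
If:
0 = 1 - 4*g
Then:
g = 1/4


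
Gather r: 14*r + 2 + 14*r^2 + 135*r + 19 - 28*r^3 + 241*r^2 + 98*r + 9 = -28*r^3 + 255*r^2 + 247*r + 30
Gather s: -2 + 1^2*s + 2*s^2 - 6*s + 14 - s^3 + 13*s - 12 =-s^3 + 2*s^2 + 8*s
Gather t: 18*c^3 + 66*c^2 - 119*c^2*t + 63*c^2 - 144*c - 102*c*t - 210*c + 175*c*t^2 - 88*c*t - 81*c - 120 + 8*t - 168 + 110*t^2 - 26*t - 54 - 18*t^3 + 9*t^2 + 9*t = 18*c^3 + 129*c^2 - 435*c - 18*t^3 + t^2*(175*c + 119) + t*(-119*c^2 - 190*c - 9) - 342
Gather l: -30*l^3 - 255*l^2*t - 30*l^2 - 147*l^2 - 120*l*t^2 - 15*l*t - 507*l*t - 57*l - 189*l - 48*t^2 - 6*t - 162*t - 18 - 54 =-30*l^3 + l^2*(-255*t - 177) + l*(-120*t^2 - 522*t - 246) - 48*t^2 - 168*t - 72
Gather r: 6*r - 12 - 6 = 6*r - 18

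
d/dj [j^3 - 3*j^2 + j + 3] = 3*j^2 - 6*j + 1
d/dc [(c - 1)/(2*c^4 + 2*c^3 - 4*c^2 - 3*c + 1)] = 2*(-3*c^4 + 2*c^3 + 5*c^2 - 4*c - 1)/(4*c^8 + 8*c^7 - 12*c^6 - 28*c^5 + 8*c^4 + 28*c^3 + c^2 - 6*c + 1)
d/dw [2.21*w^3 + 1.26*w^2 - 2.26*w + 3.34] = 6.63*w^2 + 2.52*w - 2.26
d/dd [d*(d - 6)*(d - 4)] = 3*d^2 - 20*d + 24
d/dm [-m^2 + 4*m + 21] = 4 - 2*m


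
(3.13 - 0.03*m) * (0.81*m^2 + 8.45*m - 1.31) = -0.0243*m^3 + 2.2818*m^2 + 26.4878*m - 4.1003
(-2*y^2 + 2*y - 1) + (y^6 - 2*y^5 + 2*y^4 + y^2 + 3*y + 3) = y^6 - 2*y^5 + 2*y^4 - y^2 + 5*y + 2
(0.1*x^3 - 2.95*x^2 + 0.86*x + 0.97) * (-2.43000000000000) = -0.243*x^3 + 7.1685*x^2 - 2.0898*x - 2.3571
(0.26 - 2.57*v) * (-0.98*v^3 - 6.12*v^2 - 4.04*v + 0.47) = 2.5186*v^4 + 15.4736*v^3 + 8.7916*v^2 - 2.2583*v + 0.1222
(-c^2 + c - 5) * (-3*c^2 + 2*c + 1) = 3*c^4 - 5*c^3 + 16*c^2 - 9*c - 5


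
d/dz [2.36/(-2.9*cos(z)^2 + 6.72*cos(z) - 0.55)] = (15.8592 - 13.688*cos(z))*sin(z)/(2.9*cos(z)^2 - 6.72*cos(z) + 0.55)^2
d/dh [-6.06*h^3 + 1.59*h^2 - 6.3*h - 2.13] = -18.18*h^2 + 3.18*h - 6.3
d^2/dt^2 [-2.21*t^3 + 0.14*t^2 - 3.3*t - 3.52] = 0.28 - 13.26*t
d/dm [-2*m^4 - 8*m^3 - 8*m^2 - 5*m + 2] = -8*m^3 - 24*m^2 - 16*m - 5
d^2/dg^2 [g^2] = 2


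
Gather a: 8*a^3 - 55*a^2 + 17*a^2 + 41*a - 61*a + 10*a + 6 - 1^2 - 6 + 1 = 8*a^3 - 38*a^2 - 10*a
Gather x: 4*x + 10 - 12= 4*x - 2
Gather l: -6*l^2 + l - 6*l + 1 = -6*l^2 - 5*l + 1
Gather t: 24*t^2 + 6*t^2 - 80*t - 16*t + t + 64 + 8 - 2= 30*t^2 - 95*t + 70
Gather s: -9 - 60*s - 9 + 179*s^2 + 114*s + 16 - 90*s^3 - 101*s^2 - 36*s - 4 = -90*s^3 + 78*s^2 + 18*s - 6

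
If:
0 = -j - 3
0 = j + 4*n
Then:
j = -3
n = 3/4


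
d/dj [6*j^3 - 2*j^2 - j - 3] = 18*j^2 - 4*j - 1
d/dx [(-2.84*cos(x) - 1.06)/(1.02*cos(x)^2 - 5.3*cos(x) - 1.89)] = (-2.8968*cos(x)^2 - 2.1624*cos(x) + 0.250400000000001)*sin(x)/(1.0404*cos(x)^4 - 10.812*cos(x)^3 + 24.2344*cos(x)^2 + 20.034*cos(x) + 3.5721)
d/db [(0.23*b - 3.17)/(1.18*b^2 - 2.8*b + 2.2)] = (-0.2714*b^2 + 7.4812*b - 8.37)/(1.3924*b^4 - 6.608*b^3 + 13.032*b^2 - 12.32*b + 4.84)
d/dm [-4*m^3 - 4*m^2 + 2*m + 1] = -12*m^2 - 8*m + 2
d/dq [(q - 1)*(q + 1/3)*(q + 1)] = 3*q^2 + 2*q/3 - 1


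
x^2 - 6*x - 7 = (x - 7)*(x + 1)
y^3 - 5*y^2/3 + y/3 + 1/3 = (y - 1)^2*(y + 1/3)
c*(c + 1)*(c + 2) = c^3 + 3*c^2 + 2*c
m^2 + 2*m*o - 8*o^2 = (m - 2*o)*(m + 4*o)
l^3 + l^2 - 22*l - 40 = (l - 5)*(l + 2)*(l + 4)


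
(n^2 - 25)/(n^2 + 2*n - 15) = (n - 5)/(n - 3)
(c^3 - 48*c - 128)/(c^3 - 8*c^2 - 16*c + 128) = (c + 4)/(c - 4)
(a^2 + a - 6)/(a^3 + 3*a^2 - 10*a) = (a + 3)/(a*(a + 5))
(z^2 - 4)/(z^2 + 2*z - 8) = (z + 2)/(z + 4)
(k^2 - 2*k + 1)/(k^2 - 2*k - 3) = (-k^2 + 2*k - 1)/(-k^2 + 2*k + 3)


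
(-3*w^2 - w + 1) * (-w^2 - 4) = 3*w^4 + w^3 + 11*w^2 + 4*w - 4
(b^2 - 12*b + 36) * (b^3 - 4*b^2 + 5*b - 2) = b^5 - 16*b^4 + 89*b^3 - 206*b^2 + 204*b - 72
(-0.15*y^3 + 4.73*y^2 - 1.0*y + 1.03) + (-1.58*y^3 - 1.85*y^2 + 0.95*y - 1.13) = -1.73*y^3 + 2.88*y^2 - 0.05*y - 0.0999999999999999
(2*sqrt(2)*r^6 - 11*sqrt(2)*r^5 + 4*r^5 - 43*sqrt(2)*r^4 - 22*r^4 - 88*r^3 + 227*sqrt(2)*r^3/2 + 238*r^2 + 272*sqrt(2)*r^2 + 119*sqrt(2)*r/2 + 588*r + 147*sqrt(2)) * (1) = 2*sqrt(2)*r^6 - 11*sqrt(2)*r^5 + 4*r^5 - 43*sqrt(2)*r^4 - 22*r^4 - 88*r^3 + 227*sqrt(2)*r^3/2 + 238*r^2 + 272*sqrt(2)*r^2 + 119*sqrt(2)*r/2 + 588*r + 147*sqrt(2)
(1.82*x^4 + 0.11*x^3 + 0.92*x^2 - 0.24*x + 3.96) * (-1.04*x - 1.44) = -1.8928*x^5 - 2.7352*x^4 - 1.1152*x^3 - 1.0752*x^2 - 3.7728*x - 5.7024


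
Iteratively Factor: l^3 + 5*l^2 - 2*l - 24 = (l + 3)*(l^2 + 2*l - 8) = (l - 2)*(l + 3)*(l + 4)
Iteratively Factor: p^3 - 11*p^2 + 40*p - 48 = (p - 3)*(p^2 - 8*p + 16) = (p - 4)*(p - 3)*(p - 4)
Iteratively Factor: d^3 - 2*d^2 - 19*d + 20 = (d + 4)*(d^2 - 6*d + 5) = (d - 5)*(d + 4)*(d - 1)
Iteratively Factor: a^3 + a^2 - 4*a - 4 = (a + 2)*(a^2 - a - 2) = (a + 1)*(a + 2)*(a - 2)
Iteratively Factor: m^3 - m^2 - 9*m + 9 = (m - 1)*(m^2 - 9) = (m - 3)*(m - 1)*(m + 3)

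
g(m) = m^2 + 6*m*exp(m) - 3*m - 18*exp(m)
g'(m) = 6*m*exp(m) + 2*m - 12*exp(m) - 3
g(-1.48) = 0.51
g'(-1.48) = -10.71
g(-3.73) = 24.13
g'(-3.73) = -11.28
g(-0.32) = -13.40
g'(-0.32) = -13.75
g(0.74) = -30.09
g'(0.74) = -17.37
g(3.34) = 58.70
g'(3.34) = 230.56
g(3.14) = 19.85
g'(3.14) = 161.31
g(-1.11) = -3.56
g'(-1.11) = -11.37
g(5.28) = 2698.38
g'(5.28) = 3872.12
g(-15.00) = 270.00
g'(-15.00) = -33.00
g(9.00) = 291765.02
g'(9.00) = 340344.52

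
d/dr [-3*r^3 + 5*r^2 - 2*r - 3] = -9*r^2 + 10*r - 2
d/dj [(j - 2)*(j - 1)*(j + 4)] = 3*j^2 + 2*j - 10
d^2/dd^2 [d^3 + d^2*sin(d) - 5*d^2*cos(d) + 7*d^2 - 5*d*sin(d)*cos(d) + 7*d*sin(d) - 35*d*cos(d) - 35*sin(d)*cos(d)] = -d^2*sin(d) + 5*d^2*cos(d) + 13*d*sin(d) + 10*d*sin(2*d) + 39*d*cos(d) + 6*d + 72*sin(d) + 70*sin(2*d) + 4*cos(d) - 10*cos(2*d) + 14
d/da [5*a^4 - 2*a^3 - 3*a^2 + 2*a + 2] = 20*a^3 - 6*a^2 - 6*a + 2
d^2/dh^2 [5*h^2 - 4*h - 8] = 10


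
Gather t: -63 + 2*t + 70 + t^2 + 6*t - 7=t^2 + 8*t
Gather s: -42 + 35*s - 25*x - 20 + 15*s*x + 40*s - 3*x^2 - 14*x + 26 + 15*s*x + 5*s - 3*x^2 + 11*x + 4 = s*(30*x + 80) - 6*x^2 - 28*x - 32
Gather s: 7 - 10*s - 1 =6 - 10*s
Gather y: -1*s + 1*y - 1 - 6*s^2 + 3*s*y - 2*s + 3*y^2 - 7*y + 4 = -6*s^2 - 3*s + 3*y^2 + y*(3*s - 6) + 3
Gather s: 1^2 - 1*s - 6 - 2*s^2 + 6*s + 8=-2*s^2 + 5*s + 3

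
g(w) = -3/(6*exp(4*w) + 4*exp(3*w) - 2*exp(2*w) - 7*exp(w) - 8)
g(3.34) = -0.00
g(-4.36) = 0.37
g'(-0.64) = -0.03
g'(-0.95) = -0.05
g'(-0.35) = 0.08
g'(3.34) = 0.00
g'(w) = -3*(-24*exp(4*w) - 12*exp(3*w) + 4*exp(2*w) + 7*exp(w))/(6*exp(4*w) + 4*exp(3*w) - 2*exp(2*w) - 7*exp(w) - 8)^2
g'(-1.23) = -0.06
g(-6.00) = 0.37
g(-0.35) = 0.27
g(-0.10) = 0.33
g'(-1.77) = -0.04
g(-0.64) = 0.27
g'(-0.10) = 0.57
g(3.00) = 0.00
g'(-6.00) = 0.00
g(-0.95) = 0.28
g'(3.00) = 0.00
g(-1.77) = 0.33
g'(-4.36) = -0.00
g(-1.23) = 0.30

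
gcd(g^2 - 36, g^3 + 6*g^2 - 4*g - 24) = g + 6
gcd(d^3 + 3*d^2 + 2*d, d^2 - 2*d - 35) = 1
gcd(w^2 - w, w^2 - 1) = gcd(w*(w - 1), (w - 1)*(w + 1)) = w - 1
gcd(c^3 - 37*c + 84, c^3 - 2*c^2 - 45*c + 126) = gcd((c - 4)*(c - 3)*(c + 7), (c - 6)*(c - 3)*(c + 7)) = c^2 + 4*c - 21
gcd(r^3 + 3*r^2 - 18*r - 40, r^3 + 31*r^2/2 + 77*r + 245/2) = r + 5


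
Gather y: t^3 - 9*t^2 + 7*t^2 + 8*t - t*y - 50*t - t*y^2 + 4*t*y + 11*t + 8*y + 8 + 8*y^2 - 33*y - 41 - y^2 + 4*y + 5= t^3 - 2*t^2 - 31*t + y^2*(7 - t) + y*(3*t - 21) - 28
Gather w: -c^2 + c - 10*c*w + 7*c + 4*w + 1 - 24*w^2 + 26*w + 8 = -c^2 + 8*c - 24*w^2 + w*(30 - 10*c) + 9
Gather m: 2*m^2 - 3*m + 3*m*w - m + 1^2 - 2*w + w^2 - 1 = 2*m^2 + m*(3*w - 4) + w^2 - 2*w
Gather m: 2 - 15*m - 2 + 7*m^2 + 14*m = 7*m^2 - m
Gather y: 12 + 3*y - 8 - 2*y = y + 4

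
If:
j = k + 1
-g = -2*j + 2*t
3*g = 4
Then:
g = 4/3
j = t + 2/3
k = t - 1/3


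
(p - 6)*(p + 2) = p^2 - 4*p - 12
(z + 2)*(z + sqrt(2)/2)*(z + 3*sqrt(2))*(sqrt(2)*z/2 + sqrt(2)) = sqrt(2)*z^4/2 + 2*sqrt(2)*z^3 + 7*z^3/2 + 7*sqrt(2)*z^2/2 + 14*z^2 + 6*sqrt(2)*z + 14*z + 6*sqrt(2)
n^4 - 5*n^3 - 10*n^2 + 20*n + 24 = (n - 6)*(n - 2)*(n + 1)*(n + 2)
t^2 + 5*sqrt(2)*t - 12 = (t - sqrt(2))*(t + 6*sqrt(2))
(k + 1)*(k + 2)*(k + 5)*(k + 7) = k^4 + 15*k^3 + 73*k^2 + 129*k + 70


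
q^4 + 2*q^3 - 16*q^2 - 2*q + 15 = (q - 3)*(q - 1)*(q + 1)*(q + 5)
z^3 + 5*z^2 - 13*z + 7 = (z - 1)^2*(z + 7)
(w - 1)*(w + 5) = w^2 + 4*w - 5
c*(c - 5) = c^2 - 5*c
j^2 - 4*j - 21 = (j - 7)*(j + 3)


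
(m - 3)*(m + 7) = m^2 + 4*m - 21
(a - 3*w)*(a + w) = a^2 - 2*a*w - 3*w^2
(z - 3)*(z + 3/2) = z^2 - 3*z/2 - 9/2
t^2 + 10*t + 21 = (t + 3)*(t + 7)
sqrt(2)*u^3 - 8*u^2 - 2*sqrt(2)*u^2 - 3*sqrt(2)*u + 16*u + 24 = (u - 3)*(u - 4*sqrt(2))*(sqrt(2)*u + sqrt(2))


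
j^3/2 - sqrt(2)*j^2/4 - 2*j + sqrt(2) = (j/2 + 1)*(j - 2)*(j - sqrt(2)/2)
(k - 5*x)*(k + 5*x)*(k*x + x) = k^3*x + k^2*x - 25*k*x^3 - 25*x^3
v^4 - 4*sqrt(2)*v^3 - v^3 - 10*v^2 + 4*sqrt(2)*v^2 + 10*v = v*(v - 1)*(v - 5*sqrt(2))*(v + sqrt(2))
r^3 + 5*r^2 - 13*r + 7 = (r - 1)^2*(r + 7)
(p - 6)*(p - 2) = p^2 - 8*p + 12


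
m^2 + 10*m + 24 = (m + 4)*(m + 6)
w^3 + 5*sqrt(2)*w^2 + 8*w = w*(w + sqrt(2))*(w + 4*sqrt(2))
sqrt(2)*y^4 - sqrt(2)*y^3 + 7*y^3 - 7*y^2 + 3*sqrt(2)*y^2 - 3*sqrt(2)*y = y*(y - 1)*(y + 3*sqrt(2))*(sqrt(2)*y + 1)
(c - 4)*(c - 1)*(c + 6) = c^3 + c^2 - 26*c + 24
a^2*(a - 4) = a^3 - 4*a^2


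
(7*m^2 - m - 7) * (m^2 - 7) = 7*m^4 - m^3 - 56*m^2 + 7*m + 49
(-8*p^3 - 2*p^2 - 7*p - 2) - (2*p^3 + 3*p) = -10*p^3 - 2*p^2 - 10*p - 2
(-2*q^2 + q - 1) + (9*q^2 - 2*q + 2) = 7*q^2 - q + 1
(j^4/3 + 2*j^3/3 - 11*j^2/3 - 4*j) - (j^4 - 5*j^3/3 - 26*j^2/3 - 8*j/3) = -2*j^4/3 + 7*j^3/3 + 5*j^2 - 4*j/3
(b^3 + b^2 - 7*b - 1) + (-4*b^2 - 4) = b^3 - 3*b^2 - 7*b - 5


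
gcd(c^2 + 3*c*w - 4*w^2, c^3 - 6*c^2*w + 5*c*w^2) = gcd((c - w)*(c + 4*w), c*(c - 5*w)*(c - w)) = -c + w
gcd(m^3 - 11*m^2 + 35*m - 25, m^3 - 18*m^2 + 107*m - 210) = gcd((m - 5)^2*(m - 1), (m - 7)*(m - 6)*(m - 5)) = m - 5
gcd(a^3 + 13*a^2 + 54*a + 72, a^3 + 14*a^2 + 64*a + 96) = a^2 + 10*a + 24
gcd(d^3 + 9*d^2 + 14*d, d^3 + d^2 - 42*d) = d^2 + 7*d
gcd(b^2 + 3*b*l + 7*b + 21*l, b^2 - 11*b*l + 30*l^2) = 1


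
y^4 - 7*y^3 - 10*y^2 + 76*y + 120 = (y - 6)*(y - 5)*(y + 2)^2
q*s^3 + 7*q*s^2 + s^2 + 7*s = s*(s + 7)*(q*s + 1)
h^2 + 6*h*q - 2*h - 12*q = (h - 2)*(h + 6*q)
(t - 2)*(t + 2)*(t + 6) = t^3 + 6*t^2 - 4*t - 24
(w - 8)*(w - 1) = w^2 - 9*w + 8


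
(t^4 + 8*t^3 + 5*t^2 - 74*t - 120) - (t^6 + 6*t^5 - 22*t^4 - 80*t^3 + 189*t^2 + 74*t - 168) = -t^6 - 6*t^5 + 23*t^4 + 88*t^3 - 184*t^2 - 148*t + 48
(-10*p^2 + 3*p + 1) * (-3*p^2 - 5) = 30*p^4 - 9*p^3 + 47*p^2 - 15*p - 5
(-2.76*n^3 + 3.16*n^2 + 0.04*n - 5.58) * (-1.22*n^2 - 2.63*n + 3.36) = 3.3672*n^5 + 3.4036*n^4 - 17.6332*n^3 + 17.32*n^2 + 14.8098*n - 18.7488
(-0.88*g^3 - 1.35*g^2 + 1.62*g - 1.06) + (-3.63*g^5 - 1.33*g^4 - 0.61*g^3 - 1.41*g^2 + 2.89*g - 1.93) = -3.63*g^5 - 1.33*g^4 - 1.49*g^3 - 2.76*g^2 + 4.51*g - 2.99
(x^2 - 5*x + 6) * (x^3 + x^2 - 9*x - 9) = x^5 - 4*x^4 - 8*x^3 + 42*x^2 - 9*x - 54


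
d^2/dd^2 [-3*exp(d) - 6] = -3*exp(d)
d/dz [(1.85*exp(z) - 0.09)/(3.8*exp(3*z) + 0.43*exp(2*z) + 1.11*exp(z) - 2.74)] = (-14.06*exp(3*z) + 0.2305*exp(2*z) + 0.0773999999999999*exp(z) - 4.9691)*exp(z)/(14.44*exp(6*z) + 3.268*exp(5*z) + 8.6209*exp(4*z) - 19.8694*exp(3*z) - 1.1243*exp(2*z) - 6.0828*exp(z) + 7.5076)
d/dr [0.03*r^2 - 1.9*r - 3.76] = 0.06*r - 1.9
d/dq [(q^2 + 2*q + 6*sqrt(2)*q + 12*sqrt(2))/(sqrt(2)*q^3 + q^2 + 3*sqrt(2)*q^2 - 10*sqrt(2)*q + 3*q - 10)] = (2*(q + 1 + 3*sqrt(2))*(sqrt(2)*q^3 + q^2 + 3*sqrt(2)*q^2 - 10*sqrt(2)*q + 3*q - 10) - (q^2 + 2*q + 6*sqrt(2)*q + 12*sqrt(2))*(3*sqrt(2)*q^2 + 2*q + 6*sqrt(2)*q - 10*sqrt(2) + 3))/(sqrt(2)*q^3 + q^2 + 3*sqrt(2)*q^2 - 10*sqrt(2)*q + 3*q - 10)^2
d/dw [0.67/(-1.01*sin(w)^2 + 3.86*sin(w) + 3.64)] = (1.3534*sin(w) - 2.5862)*cos(w)/(-1.01*sin(w)^2 + 3.86*sin(w) + 3.64)^2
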